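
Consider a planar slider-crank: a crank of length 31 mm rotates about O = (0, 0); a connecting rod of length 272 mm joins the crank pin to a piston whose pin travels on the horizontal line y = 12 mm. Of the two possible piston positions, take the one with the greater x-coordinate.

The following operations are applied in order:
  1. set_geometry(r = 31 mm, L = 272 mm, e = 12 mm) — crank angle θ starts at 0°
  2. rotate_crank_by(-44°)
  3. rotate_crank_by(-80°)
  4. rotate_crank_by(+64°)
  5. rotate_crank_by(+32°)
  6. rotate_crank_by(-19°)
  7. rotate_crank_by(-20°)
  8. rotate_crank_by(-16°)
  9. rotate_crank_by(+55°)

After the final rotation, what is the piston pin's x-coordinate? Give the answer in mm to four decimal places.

set_geometry: r = 31 mm, L = 272 mm, e = 12 mm; θ ← 0°
rotate_crank_by(-44°): θ ← 0° -44° = -44°
rotate_crank_by(-80°): θ ← -44° -80° = -124°
rotate_crank_by(+64°): θ ← -124° +64° = -60°
rotate_crank_by(+32°): θ ← -60° +32° = -28°
rotate_crank_by(-19°): θ ← -28° -19° = -47°
rotate_crank_by(-20°): θ ← -47° -20° = -67°
rotate_crank_by(-16°): θ ← -67° -16° = -83°
rotate_crank_by(+55°): θ ← -83° +55° = -28°
crank pin P = (r cos θ, r sin θ) = (27.371375, -14.553618)
h = r sin θ − e = -14.553618 − 12 = -26.553618
x = r cos θ + √(L² − h²) = 27.371375 + √(73984.0 − 705.0947) = 27.371375 + 270.700767 = 298.072143

298.0721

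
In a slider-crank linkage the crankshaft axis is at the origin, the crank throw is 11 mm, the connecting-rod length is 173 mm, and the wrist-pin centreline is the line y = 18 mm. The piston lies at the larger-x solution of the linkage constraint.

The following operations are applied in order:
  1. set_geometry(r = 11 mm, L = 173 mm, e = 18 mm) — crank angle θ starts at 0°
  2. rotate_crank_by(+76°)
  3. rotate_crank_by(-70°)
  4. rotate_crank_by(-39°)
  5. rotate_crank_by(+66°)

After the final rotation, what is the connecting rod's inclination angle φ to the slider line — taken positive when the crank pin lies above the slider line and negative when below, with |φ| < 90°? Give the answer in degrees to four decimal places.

set_geometry: r = 11 mm, L = 173 mm, e = 18 mm; θ ← 0°
rotate_crank_by(+76°): θ ← 0° +76° = 76°
rotate_crank_by(-70°): θ ← 76° -70° = 6°
rotate_crank_by(-39°): θ ← 6° -39° = -33°
rotate_crank_by(+66°): θ ← -33° +66° = 33°
crank pin P = (r cos θ, r sin θ) = (9.225376, 5.991029)
h = r sin θ − e = 5.991029 − 18 = -12.008971
sin φ = h / L = -12.008971 / 173 = -0.06941602
φ = arcsin(-0.06941602) = -3.980446°

-3.9804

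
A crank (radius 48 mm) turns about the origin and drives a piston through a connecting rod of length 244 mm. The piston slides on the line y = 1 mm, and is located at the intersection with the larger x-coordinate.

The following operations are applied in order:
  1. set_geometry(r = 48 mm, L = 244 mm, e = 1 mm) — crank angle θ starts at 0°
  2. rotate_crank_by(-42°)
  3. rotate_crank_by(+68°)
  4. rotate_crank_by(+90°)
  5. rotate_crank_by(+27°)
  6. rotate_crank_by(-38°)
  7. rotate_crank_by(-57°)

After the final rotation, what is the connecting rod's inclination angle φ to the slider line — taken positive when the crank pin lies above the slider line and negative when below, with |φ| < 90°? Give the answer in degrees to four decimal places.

set_geometry: r = 48 mm, L = 244 mm, e = 1 mm; θ ← 0°
rotate_crank_by(-42°): θ ← 0° -42° = -42°
rotate_crank_by(+68°): θ ← -42° +68° = 26°
rotate_crank_by(+90°): θ ← 26° +90° = 116°
rotate_crank_by(+27°): θ ← 116° +27° = 143°
rotate_crank_by(-38°): θ ← 143° -38° = 105°
rotate_crank_by(-57°): θ ← 105° -57° = 48°
crank pin P = (r cos θ, r sin θ) = (32.118269, 35.670952)
h = r sin θ − e = 35.670952 − 1 = 34.670952
sin φ = h / L = 34.670952 / 244 = 0.14209406
φ = arcsin(0.14209406) = 8.169039°

8.1690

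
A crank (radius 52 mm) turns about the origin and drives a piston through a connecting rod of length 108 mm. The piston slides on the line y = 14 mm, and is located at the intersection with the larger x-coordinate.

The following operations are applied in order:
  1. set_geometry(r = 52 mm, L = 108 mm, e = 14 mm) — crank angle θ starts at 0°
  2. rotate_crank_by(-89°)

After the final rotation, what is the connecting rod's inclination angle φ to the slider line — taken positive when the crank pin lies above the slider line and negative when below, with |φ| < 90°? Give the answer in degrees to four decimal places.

-37.6646

set_geometry: r = 52 mm, L = 108 mm, e = 14 mm; θ ← 0°
rotate_crank_by(-89°): θ ← 0° -89° = -89°
crank pin P = (r cos θ, r sin θ) = (0.907525, -51.992080)
h = r sin θ − e = -51.992080 − 14 = -65.992080
sin φ = h / L = -65.992080 / 108 = -0.61103778
φ = arcsin(-0.61103778) = -37.664579°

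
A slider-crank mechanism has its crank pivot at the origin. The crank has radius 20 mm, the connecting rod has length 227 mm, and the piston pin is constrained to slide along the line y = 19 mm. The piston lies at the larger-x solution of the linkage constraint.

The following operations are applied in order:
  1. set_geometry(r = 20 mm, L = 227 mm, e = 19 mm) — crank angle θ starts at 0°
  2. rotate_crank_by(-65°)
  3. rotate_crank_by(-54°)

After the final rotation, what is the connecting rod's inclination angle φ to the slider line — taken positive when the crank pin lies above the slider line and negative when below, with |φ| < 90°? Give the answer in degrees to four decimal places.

-9.2510

set_geometry: r = 20 mm, L = 227 mm, e = 19 mm; θ ← 0°
rotate_crank_by(-65°): θ ← 0° -65° = -65°
rotate_crank_by(-54°): θ ← -65° -54° = -119°
crank pin P = (r cos θ, r sin θ) = (-9.696192, -17.492394)
h = r sin θ − e = -17.492394 − 19 = -36.492394
sin φ = h / L = -36.492394 / 227 = -0.16075945
φ = arcsin(-0.16075945) = -9.250980°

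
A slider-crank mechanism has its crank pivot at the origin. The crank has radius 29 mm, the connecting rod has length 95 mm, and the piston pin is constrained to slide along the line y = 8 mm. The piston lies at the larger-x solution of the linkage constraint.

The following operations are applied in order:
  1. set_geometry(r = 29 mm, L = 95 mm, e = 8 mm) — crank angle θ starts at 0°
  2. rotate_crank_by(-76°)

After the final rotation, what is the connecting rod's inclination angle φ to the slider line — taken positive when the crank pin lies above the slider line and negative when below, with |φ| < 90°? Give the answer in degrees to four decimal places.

-22.3588

set_geometry: r = 29 mm, L = 95 mm, e = 8 mm; θ ← 0°
rotate_crank_by(-76°): θ ← 0° -76° = -76°
crank pin P = (r cos θ, r sin θ) = (7.015735, -28.138576)
h = r sin θ − e = -28.138576 − 8 = -36.138576
sin φ = h / L = -36.138576 / 95 = -0.38040606
φ = arcsin(-0.38040606) = -22.358837°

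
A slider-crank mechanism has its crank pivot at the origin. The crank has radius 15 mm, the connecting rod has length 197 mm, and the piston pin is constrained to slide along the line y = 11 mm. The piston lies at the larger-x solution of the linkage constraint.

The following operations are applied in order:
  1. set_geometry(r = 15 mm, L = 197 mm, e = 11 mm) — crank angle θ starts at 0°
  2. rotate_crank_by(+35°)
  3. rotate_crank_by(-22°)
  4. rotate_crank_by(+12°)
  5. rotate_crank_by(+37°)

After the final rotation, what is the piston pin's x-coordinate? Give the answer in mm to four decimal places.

204.0293

set_geometry: r = 15 mm, L = 197 mm, e = 11 mm; θ ← 0°
rotate_crank_by(+35°): θ ← 0° +35° = 35°
rotate_crank_by(-22°): θ ← 35° -22° = 13°
rotate_crank_by(+12°): θ ← 13° +12° = 25°
rotate_crank_by(+37°): θ ← 25° +37° = 62°
crank pin P = (r cos θ, r sin θ) = (7.042073, 13.244214)
h = r sin θ − e = 13.244214 − 11 = 2.244214
x = r cos θ + √(L² − h²) = 7.042073 + √(38809.0 − 5.0365) = 7.042073 + 196.987217 = 204.029290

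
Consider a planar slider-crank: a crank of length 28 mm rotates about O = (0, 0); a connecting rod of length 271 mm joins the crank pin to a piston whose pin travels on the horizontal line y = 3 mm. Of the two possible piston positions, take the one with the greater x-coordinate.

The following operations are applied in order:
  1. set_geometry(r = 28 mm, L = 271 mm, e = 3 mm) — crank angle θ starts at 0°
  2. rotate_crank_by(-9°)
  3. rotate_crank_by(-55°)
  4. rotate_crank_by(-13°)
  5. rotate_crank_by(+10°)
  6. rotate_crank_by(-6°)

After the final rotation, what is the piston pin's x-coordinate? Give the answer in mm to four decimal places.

277.5456

set_geometry: r = 28 mm, L = 271 mm, e = 3 mm; θ ← 0°
rotate_crank_by(-9°): θ ← 0° -9° = -9°
rotate_crank_by(-55°): θ ← -9° -55° = -64°
rotate_crank_by(-13°): θ ← -64° -13° = -77°
rotate_crank_by(+10°): θ ← -77° +10° = -67°
rotate_crank_by(-6°): θ ← -67° -6° = -73°
crank pin P = (r cos θ, r sin θ) = (8.186408, -26.776533)
h = r sin θ − e = -26.776533 − 3 = -29.776533
x = r cos θ + √(L² − h²) = 8.186408 + √(73441.0 − 886.6419) = 8.186408 + 269.359162 = 277.545570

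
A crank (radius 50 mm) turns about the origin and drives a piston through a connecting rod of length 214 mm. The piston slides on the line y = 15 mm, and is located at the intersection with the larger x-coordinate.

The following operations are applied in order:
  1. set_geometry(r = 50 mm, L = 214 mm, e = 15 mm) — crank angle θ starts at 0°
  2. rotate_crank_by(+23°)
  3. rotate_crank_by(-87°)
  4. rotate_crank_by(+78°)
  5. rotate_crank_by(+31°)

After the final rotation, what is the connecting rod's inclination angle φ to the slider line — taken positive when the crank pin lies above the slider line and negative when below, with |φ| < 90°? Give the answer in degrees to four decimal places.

set_geometry: r = 50 mm, L = 214 mm, e = 15 mm; θ ← 0°
rotate_crank_by(+23°): θ ← 0° +23° = 23°
rotate_crank_by(-87°): θ ← 23° -87° = -64°
rotate_crank_by(+78°): θ ← -64° +78° = 14°
rotate_crank_by(+31°): θ ← 14° +31° = 45°
crank pin P = (r cos θ, r sin θ) = (35.355339, 35.355339)
h = r sin θ − e = 35.355339 − 15 = 20.355339
sin φ = h / L = 20.355339 / 214 = 0.09511841
φ = arcsin(0.09511841) = 5.458135°

5.4581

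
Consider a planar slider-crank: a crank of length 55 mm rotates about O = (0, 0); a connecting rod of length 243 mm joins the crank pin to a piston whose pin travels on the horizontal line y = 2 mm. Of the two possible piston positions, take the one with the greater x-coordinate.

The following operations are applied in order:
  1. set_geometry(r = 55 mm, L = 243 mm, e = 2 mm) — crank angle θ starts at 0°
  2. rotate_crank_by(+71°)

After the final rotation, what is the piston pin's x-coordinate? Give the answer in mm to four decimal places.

255.7058

set_geometry: r = 55 mm, L = 243 mm, e = 2 mm; θ ← 0°
rotate_crank_by(+71°): θ ← 0° +71° = 71°
crank pin P = (r cos θ, r sin θ) = (17.906248, 52.003522)
h = r sin θ − e = 52.003522 − 2 = 50.003522
x = r cos θ + √(L² − h²) = 17.906248 + √(59049.0 − 2500.3522) = 17.906248 + 237.799596 = 255.705844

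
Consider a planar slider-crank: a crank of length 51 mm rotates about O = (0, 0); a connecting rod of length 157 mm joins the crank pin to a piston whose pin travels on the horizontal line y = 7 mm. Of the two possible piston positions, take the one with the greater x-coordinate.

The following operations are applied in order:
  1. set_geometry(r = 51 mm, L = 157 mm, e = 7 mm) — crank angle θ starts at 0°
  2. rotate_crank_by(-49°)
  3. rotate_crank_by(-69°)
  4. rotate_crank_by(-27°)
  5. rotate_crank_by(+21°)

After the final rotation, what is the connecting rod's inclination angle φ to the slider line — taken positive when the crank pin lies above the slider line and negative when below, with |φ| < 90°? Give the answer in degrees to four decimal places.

-18.2939

set_geometry: r = 51 mm, L = 157 mm, e = 7 mm; θ ← 0°
rotate_crank_by(-49°): θ ← 0° -49° = -49°
rotate_crank_by(-69°): θ ← -49° -69° = -118°
rotate_crank_by(-27°): θ ← -118° -27° = -145°
rotate_crank_by(+21°): θ ← -145° +21° = -124°
crank pin P = (r cos θ, r sin θ) = (-28.518838, -42.280916)
h = r sin θ − e = -42.280916 − 7 = -49.280916
sin φ = h / L = -49.280916 / 157 = -0.31389119
φ = arcsin(-0.31389119) = -18.293889°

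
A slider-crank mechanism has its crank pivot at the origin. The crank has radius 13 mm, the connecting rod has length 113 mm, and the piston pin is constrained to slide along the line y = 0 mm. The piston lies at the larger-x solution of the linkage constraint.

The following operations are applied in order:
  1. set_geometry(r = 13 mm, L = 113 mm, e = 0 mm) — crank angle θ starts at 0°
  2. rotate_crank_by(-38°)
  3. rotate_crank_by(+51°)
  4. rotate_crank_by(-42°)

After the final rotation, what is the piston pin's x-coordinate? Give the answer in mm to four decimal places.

124.1942

set_geometry: r = 13 mm, L = 113 mm, e = 0 mm; θ ← 0°
rotate_crank_by(-38°): θ ← 0° -38° = -38°
rotate_crank_by(+51°): θ ← -38° +51° = 13°
rotate_crank_by(-42°): θ ← 13° -42° = -29°
crank pin P = (r cos θ, r sin θ) = (11.370056, -6.302525)
h = r sin θ − e = -6.302525 − 0 = -6.302525
x = r cos θ + √(L² − h²) = 11.370056 + √(12769.0 − 39.7218) = 11.370056 + 112.824103 = 124.194159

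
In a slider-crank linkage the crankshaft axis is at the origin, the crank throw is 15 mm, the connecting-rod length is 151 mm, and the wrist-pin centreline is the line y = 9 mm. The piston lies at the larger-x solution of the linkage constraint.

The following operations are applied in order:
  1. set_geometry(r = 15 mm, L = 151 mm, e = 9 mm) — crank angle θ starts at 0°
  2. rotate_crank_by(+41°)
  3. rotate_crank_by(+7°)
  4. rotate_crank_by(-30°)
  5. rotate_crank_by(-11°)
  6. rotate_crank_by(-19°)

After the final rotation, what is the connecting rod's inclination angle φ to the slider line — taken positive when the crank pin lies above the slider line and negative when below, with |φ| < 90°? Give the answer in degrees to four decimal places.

set_geometry: r = 15 mm, L = 151 mm, e = 9 mm; θ ← 0°
rotate_crank_by(+41°): θ ← 0° +41° = 41°
rotate_crank_by(+7°): θ ← 41° +7° = 48°
rotate_crank_by(-30°): θ ← 48° -30° = 18°
rotate_crank_by(-11°): θ ← 18° -11° = 7°
rotate_crank_by(-19°): θ ← 7° -19° = -12°
crank pin P = (r cos θ, r sin θ) = (14.672214, -3.118675)
h = r sin θ − e = -3.118675 − 9 = -12.118675
sin φ = h / L = -12.118675 / 151 = -0.08025613
φ = arcsin(-0.08025613) = -4.603288°

-4.6033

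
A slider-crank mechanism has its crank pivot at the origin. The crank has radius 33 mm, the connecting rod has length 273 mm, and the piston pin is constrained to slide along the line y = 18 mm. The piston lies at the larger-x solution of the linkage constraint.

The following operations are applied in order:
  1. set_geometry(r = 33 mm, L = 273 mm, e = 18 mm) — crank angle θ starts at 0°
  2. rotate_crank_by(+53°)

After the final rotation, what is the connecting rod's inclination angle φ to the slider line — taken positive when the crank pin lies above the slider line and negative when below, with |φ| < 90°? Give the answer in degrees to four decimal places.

1.7538

set_geometry: r = 33 mm, L = 273 mm, e = 18 mm; θ ← 0°
rotate_crank_by(+53°): θ ← 0° +53° = 53°
crank pin P = (r cos θ, r sin θ) = (19.859896, 26.354972)
h = r sin θ − e = 26.354972 − 18 = 8.354972
sin φ = h / L = 8.354972 / 273 = 0.03060429
φ = arcsin(0.03060429) = 1.753771°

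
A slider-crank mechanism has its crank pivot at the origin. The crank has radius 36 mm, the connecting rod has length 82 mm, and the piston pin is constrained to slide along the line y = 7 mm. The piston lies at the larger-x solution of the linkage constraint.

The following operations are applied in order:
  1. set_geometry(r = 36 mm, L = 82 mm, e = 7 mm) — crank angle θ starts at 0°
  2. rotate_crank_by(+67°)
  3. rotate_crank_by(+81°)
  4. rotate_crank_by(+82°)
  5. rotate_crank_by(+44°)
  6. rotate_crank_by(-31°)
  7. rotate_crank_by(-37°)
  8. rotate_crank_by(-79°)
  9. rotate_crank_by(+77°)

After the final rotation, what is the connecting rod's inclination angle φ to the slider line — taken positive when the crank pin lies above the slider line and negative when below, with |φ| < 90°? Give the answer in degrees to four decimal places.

set_geometry: r = 36 mm, L = 82 mm, e = 7 mm; θ ← 0°
rotate_crank_by(+67°): θ ← 0° +67° = 67°
rotate_crank_by(+81°): θ ← 67° +81° = 148°
rotate_crank_by(+82°): θ ← 148° +82° = 230°
rotate_crank_by(+44°): θ ← 230° +44° = 274°
rotate_crank_by(-31°): θ ← 274° -31° = 243°
rotate_crank_by(-37°): θ ← 243° -37° = 206°
rotate_crank_by(-79°): θ ← 206° -79° = 127°
rotate_crank_by(+77°): θ ← 127° +77° = 204°
crank pin P = (r cos θ, r sin θ) = (-32.887636, -14.642519)
h = r sin θ − e = -14.642519 − 7 = -21.642519
sin φ = h / L = -21.642519 / 82 = -0.26393316
φ = arcsin(-0.26393316) = -15.303571°

-15.3036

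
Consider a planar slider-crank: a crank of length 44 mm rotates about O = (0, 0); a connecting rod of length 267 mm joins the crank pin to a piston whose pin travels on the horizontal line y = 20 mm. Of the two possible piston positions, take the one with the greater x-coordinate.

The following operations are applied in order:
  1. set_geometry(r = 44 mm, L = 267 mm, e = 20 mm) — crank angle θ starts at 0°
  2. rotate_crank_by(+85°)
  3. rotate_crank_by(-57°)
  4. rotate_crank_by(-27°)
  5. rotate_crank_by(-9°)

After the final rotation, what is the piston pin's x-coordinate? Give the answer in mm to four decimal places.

309.2907

set_geometry: r = 44 mm, L = 267 mm, e = 20 mm; θ ← 0°
rotate_crank_by(+85°): θ ← 0° +85° = 85°
rotate_crank_by(-57°): θ ← 85° -57° = 28°
rotate_crank_by(-27°): θ ← 28° -27° = 1°
rotate_crank_by(-9°): θ ← 1° -9° = -8°
crank pin P = (r cos θ, r sin θ) = (43.571795, -6.123616)
h = r sin θ − e = -6.123616 − 20 = -26.123616
x = r cos θ + √(L² − h²) = 43.571795 + √(71289.0 − 682.4433) = 43.571795 + 265.718943 = 309.290738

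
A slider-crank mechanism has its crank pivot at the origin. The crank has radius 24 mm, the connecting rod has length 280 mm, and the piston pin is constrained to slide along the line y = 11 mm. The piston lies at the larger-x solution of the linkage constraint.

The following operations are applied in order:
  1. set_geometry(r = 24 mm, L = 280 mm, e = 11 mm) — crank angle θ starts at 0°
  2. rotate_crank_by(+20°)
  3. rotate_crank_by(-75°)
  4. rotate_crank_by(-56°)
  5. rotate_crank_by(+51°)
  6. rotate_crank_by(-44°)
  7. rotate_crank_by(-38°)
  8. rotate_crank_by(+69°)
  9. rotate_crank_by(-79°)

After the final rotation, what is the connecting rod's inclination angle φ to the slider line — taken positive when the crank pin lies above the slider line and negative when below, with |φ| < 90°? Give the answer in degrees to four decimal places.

set_geometry: r = 24 mm, L = 280 mm, e = 11 mm; θ ← 0°
rotate_crank_by(+20°): θ ← 0° +20° = 20°
rotate_crank_by(-75°): θ ← 20° -75° = -55°
rotate_crank_by(-56°): θ ← -55° -56° = -111°
rotate_crank_by(+51°): θ ← -111° +51° = -60°
rotate_crank_by(-44°): θ ← -60° -44° = -104°
rotate_crank_by(-38°): θ ← -104° -38° = -142°
rotate_crank_by(+69°): θ ← -142° +69° = -73°
rotate_crank_by(-79°): θ ← -73° -79° = -152°
crank pin P = (r cos θ, r sin θ) = (-21.190742, -11.267318)
h = r sin θ − e = -11.267318 − 11 = -22.267318
sin φ = h / L = -22.267318 / 280 = -0.07952613
φ = arcsin(-0.07952613) = -4.561328°

-4.5613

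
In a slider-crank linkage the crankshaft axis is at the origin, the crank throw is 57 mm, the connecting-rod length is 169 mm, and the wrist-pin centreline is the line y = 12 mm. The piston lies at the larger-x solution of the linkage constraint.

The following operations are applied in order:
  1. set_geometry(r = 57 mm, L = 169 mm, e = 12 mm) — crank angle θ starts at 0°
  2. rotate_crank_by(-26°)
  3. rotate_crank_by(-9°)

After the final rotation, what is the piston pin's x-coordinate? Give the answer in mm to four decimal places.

209.6747

set_geometry: r = 57 mm, L = 169 mm, e = 12 mm; θ ← 0°
rotate_crank_by(-26°): θ ← 0° -26° = -26°
rotate_crank_by(-9°): θ ← -26° -9° = -35°
crank pin P = (r cos θ, r sin θ) = (46.691667, -32.693857)
h = r sin θ − e = -32.693857 − 12 = -44.693857
x = r cos θ + √(L² − h²) = 46.691667 + √(28561.0 − 1997.5408) = 46.691667 + 162.983003 = 209.674669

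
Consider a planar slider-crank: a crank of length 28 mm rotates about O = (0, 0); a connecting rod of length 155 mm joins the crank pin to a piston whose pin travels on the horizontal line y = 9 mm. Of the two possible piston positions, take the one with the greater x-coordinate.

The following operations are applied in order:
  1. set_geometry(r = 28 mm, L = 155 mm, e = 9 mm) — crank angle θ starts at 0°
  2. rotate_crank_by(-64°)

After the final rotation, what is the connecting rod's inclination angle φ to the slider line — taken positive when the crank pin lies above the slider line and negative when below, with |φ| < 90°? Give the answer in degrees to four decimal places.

-12.7341

set_geometry: r = 28 mm, L = 155 mm, e = 9 mm; θ ← 0°
rotate_crank_by(-64°): θ ← 0° -64° = -64°
crank pin P = (r cos θ, r sin θ) = (12.274392, -25.166233)
h = r sin θ − e = -25.166233 − 9 = -34.166233
sin φ = h / L = -34.166233 / 155 = -0.22042731
φ = arcsin(-0.22042731) = -12.734132°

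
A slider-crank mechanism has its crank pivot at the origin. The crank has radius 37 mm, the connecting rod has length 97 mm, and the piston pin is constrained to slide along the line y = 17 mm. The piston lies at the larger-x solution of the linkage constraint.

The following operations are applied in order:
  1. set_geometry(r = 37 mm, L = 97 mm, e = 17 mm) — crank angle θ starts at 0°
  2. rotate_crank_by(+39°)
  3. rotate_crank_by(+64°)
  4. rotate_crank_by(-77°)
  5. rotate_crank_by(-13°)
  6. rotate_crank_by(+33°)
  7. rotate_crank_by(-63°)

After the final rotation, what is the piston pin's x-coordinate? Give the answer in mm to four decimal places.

128.3089

set_geometry: r = 37 mm, L = 97 mm, e = 17 mm; θ ← 0°
rotate_crank_by(+39°): θ ← 0° +39° = 39°
rotate_crank_by(+64°): θ ← 39° +64° = 103°
rotate_crank_by(-77°): θ ← 103° -77° = 26°
rotate_crank_by(-13°): θ ← 26° -13° = 13°
rotate_crank_by(+33°): θ ← 13° +33° = 46°
rotate_crank_by(-63°): θ ← 46° -63° = -17°
crank pin P = (r cos θ, r sin θ) = (35.383276, -10.817753)
h = r sin θ − e = -10.817753 − 17 = -27.817753
x = r cos θ + √(L² − h²) = 35.383276 + √(9409.0 − 773.8274) = 35.383276 + 92.925629 = 128.308905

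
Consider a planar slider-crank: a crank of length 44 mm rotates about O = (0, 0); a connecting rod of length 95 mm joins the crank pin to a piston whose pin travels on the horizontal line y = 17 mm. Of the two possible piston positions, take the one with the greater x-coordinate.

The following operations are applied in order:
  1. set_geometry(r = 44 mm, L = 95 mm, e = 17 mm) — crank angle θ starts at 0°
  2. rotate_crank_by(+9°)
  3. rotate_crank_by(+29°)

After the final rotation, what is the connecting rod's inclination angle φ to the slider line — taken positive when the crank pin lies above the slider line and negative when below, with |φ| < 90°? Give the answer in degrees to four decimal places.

6.0964

set_geometry: r = 44 mm, L = 95 mm, e = 17 mm; θ ← 0°
rotate_crank_by(+9°): θ ← 0° +9° = 9°
rotate_crank_by(+29°): θ ← 9° +29° = 38°
crank pin P = (r cos θ, r sin θ) = (34.672473, 27.089105)
h = r sin θ − e = 27.089105 − 17 = 10.089105
sin φ = h / L = 10.089105 / 95 = 0.10620110
φ = arcsin(0.10620110) = 6.096372°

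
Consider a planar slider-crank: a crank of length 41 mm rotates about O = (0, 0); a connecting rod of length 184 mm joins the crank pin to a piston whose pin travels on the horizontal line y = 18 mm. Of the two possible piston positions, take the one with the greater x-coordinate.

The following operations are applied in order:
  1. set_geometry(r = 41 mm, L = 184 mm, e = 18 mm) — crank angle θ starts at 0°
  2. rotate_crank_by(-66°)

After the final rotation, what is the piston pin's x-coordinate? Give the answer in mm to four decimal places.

set_geometry: r = 41 mm, L = 184 mm, e = 18 mm; θ ← 0°
rotate_crank_by(-66°): θ ← 0° -66° = -66°
crank pin P = (r cos θ, r sin θ) = (16.676202, -37.455364)
h = r sin θ − e = -37.455364 − 18 = -55.455364
x = r cos θ + √(L² − h²) = 16.676202 + √(33856.0 − 3075.2974) = 16.676202 + 175.444301 = 192.120503

192.1205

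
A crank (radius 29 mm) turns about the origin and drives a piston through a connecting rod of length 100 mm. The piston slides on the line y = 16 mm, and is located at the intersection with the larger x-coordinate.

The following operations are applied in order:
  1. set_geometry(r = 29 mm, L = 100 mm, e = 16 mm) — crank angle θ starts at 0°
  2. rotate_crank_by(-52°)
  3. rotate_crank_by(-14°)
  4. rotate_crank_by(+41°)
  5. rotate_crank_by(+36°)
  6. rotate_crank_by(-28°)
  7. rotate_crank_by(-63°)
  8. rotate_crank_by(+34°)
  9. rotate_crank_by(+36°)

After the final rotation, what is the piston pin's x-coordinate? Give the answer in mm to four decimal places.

set_geometry: r = 29 mm, L = 100 mm, e = 16 mm; θ ← 0°
rotate_crank_by(-52°): θ ← 0° -52° = -52°
rotate_crank_by(-14°): θ ← -52° -14° = -66°
rotate_crank_by(+41°): θ ← -66° +41° = -25°
rotate_crank_by(+36°): θ ← -25° +36° = 11°
rotate_crank_by(-28°): θ ← 11° -28° = -17°
rotate_crank_by(-63°): θ ← -17° -63° = -80°
rotate_crank_by(+34°): θ ← -80° +34° = -46°
rotate_crank_by(+36°): θ ← -46° +36° = -10°
crank pin P = (r cos θ, r sin θ) = (28.559425, -5.035797)
h = r sin θ − e = -5.035797 − 16 = -21.035797
x = r cos θ + √(L² − h²) = 28.559425 + √(10000.0 − 442.5048) = 28.559425 + 97.762443 = 126.321868

126.3219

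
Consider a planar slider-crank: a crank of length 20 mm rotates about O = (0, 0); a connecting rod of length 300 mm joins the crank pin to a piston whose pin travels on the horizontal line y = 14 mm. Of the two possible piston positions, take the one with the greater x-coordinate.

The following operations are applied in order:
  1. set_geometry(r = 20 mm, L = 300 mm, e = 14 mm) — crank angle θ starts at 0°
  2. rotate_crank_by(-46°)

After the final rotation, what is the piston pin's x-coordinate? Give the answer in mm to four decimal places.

312.5471

set_geometry: r = 20 mm, L = 300 mm, e = 14 mm; θ ← 0°
rotate_crank_by(-46°): θ ← 0° -46° = -46°
crank pin P = (r cos θ, r sin θ) = (13.893167, -14.386796)
h = r sin θ − e = -14.386796 − 14 = -28.386796
x = r cos θ + √(L² − h²) = 13.893167 + √(90000.0 − 805.8102) = 13.893167 + 298.653963 = 312.547131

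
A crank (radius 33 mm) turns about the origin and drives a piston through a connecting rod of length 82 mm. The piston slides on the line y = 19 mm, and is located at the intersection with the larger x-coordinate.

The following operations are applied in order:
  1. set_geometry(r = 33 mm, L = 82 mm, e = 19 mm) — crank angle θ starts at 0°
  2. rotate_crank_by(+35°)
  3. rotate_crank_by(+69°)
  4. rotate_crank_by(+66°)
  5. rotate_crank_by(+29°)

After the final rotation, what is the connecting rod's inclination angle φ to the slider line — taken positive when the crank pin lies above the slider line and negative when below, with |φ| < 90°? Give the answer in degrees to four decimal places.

-21.2679

set_geometry: r = 33 mm, L = 82 mm, e = 19 mm; θ ← 0°
rotate_crank_by(+35°): θ ← 0° +35° = 35°
rotate_crank_by(+69°): θ ← 35° +69° = 104°
rotate_crank_by(+66°): θ ← 104° +66° = 170°
rotate_crank_by(+29°): θ ← 170° +29° = 199°
crank pin P = (r cos θ, r sin θ) = (-31.202113, -10.743749)
h = r sin θ − e = -10.743749 − 19 = -29.743749
sin φ = h / L = -29.743749 / 82 = -0.36272865
φ = arcsin(-0.36272865) = -21.267866°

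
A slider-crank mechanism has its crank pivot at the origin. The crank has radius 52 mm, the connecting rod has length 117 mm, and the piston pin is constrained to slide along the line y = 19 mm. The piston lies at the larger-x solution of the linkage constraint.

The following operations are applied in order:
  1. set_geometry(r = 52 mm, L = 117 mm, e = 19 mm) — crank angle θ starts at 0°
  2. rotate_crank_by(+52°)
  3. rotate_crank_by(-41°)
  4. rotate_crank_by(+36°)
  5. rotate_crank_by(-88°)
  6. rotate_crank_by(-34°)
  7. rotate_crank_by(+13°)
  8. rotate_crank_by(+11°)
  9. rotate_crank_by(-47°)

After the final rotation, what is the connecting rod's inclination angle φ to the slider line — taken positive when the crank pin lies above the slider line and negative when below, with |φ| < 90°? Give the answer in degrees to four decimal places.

-37.0500

set_geometry: r = 52 mm, L = 117 mm, e = 19 mm; θ ← 0°
rotate_crank_by(+52°): θ ← 0° +52° = 52°
rotate_crank_by(-41°): θ ← 52° -41° = 11°
rotate_crank_by(+36°): θ ← 11° +36° = 47°
rotate_crank_by(-88°): θ ← 47° -88° = -41°
rotate_crank_by(-34°): θ ← -41° -34° = -75°
rotate_crank_by(+13°): θ ← -75° +13° = -62°
rotate_crank_by(+11°): θ ← -62° +11° = -51°
rotate_crank_by(-47°): θ ← -51° -47° = -98°
crank pin P = (r cos θ, r sin θ) = (-7.237001, -51.493940)
h = r sin θ − e = -51.493940 − 19 = -70.493940
sin φ = h / L = -70.493940 / 117 = -0.60251230
φ = arcsin(-0.60251230) = -37.050041°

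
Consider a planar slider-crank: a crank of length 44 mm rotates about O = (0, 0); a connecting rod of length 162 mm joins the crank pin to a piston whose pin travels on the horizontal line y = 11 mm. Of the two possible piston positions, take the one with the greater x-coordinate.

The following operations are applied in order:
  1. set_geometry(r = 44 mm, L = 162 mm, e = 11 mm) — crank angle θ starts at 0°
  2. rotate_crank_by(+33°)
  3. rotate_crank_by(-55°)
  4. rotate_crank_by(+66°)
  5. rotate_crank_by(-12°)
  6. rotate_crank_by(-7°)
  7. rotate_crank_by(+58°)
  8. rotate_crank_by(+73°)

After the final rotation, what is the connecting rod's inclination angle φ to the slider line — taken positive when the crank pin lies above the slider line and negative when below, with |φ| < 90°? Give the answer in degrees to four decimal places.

set_geometry: r = 44 mm, L = 162 mm, e = 11 mm; θ ← 0°
rotate_crank_by(+33°): θ ← 0° +33° = 33°
rotate_crank_by(-55°): θ ← 33° -55° = -22°
rotate_crank_by(+66°): θ ← -22° +66° = 44°
rotate_crank_by(-12°): θ ← 44° -12° = 32°
rotate_crank_by(-7°): θ ← 32° -7° = 25°
rotate_crank_by(+58°): θ ← 25° +58° = 83°
rotate_crank_by(+73°): θ ← 83° +73° = 156°
crank pin P = (r cos θ, r sin θ) = (-40.196000, 17.896412)
h = r sin θ − e = 17.896412 − 11 = 6.896412
sin φ = h / L = 6.896412 / 162 = 0.04257045
φ = arcsin(0.04257045) = 2.439844°

2.4398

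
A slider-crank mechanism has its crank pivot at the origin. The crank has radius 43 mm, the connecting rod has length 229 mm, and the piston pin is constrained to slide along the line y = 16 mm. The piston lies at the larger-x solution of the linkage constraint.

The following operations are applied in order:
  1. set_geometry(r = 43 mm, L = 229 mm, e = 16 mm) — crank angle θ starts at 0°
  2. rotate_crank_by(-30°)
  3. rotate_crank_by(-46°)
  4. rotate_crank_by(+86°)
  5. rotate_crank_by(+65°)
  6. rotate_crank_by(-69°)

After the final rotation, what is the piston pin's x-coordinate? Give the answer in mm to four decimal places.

set_geometry: r = 43 mm, L = 229 mm, e = 16 mm; θ ← 0°
rotate_crank_by(-30°): θ ← 0° -30° = -30°
rotate_crank_by(-46°): θ ← -30° -46° = -76°
rotate_crank_by(+86°): θ ← -76° +86° = 10°
rotate_crank_by(+65°): θ ← 10° +65° = 75°
rotate_crank_by(-69°): θ ← 75° -69° = 6°
crank pin P = (r cos θ, r sin θ) = (42.764442, 4.494724)
h = r sin θ − e = 4.494724 − 16 = -11.505276
x = r cos θ + √(L² − h²) = 42.764442 + √(52441.0 − 132.3714) = 42.764442 + 228.710797 = 271.475238

271.4752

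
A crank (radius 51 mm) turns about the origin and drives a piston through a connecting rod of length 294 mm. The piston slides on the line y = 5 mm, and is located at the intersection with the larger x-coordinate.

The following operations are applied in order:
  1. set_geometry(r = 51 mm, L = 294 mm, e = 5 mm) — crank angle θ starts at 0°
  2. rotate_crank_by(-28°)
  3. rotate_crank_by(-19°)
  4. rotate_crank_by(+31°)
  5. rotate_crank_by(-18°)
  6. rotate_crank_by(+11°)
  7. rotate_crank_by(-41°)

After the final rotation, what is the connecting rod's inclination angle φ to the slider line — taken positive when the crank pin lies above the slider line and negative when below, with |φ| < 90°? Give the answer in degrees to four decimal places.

set_geometry: r = 51 mm, L = 294 mm, e = 5 mm; θ ← 0°
rotate_crank_by(-28°): θ ← 0° -28° = -28°
rotate_crank_by(-19°): θ ← -28° -19° = -47°
rotate_crank_by(+31°): θ ← -47° +31° = -16°
rotate_crank_by(-18°): θ ← -16° -18° = -34°
rotate_crank_by(+11°): θ ← -34° +11° = -23°
rotate_crank_by(-41°): θ ← -23° -41° = -64°
crank pin P = (r cos θ, r sin θ) = (22.356928, -45.838496)
h = r sin θ − e = -45.838496 − 5 = -50.838496
sin φ = h / L = -50.838496 / 294 = -0.17292006
φ = arcsin(-0.17292006) = -9.957641°

-9.9576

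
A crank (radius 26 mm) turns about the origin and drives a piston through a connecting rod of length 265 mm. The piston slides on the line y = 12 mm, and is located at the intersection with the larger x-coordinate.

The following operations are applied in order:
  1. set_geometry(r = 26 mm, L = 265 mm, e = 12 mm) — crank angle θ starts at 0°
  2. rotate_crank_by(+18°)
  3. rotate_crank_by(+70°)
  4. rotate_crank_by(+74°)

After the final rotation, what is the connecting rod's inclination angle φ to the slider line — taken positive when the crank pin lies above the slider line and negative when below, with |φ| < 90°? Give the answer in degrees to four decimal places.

-0.8574

set_geometry: r = 26 mm, L = 265 mm, e = 12 mm; θ ← 0°
rotate_crank_by(+18°): θ ← 0° +18° = 18°
rotate_crank_by(+70°): θ ← 18° +70° = 88°
rotate_crank_by(+74°): θ ← 88° +74° = 162°
crank pin P = (r cos θ, r sin θ) = (-24.727469, 8.034442)
h = r sin θ − e = 8.034442 − 12 = -3.965558
sin φ = h / L = -3.965558 / 265 = -0.01496437
φ = arcsin(-0.01496437) = -0.857427°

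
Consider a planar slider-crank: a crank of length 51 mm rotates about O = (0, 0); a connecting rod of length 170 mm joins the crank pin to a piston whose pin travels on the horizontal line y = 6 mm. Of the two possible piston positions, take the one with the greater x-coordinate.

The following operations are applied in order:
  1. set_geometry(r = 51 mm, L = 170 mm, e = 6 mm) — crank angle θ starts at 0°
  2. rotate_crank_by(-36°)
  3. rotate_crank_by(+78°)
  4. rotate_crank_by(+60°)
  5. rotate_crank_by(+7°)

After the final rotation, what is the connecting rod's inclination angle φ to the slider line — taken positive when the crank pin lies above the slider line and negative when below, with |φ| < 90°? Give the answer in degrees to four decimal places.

14.3806

set_geometry: r = 51 mm, L = 170 mm, e = 6 mm; θ ← 0°
rotate_crank_by(-36°): θ ← 0° -36° = -36°
rotate_crank_by(+78°): θ ← -36° +78° = 42°
rotate_crank_by(+60°): θ ← 42° +60° = 102°
rotate_crank_by(+7°): θ ← 102° +7° = 109°
crank pin P = (r cos θ, r sin θ) = (-16.603976, 48.221447)
h = r sin θ − e = 48.221447 − 6 = 42.221447
sin φ = h / L = 42.221447 / 170 = 0.24836146
φ = arcsin(0.24836146) = 14.380573°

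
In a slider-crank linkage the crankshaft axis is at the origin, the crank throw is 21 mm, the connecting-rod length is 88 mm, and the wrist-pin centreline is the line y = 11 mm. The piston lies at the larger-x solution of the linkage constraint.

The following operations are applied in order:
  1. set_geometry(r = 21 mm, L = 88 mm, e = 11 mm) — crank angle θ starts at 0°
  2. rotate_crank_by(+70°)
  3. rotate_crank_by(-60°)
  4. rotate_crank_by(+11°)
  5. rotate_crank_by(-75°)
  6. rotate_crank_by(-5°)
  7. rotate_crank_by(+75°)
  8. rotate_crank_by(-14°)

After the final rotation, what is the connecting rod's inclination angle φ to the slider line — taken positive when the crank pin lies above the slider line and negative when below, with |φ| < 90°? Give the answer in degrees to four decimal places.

-6.7001

set_geometry: r = 21 mm, L = 88 mm, e = 11 mm; θ ← 0°
rotate_crank_by(+70°): θ ← 0° +70° = 70°
rotate_crank_by(-60°): θ ← 70° -60° = 10°
rotate_crank_by(+11°): θ ← 10° +11° = 21°
rotate_crank_by(-75°): θ ← 21° -75° = -54°
rotate_crank_by(-5°): θ ← -54° -5° = -59°
rotate_crank_by(+75°): θ ← -59° +75° = 16°
rotate_crank_by(-14°): θ ← 16° -14° = 2°
crank pin P = (r cos θ, r sin θ) = (20.987207, 0.732889)
h = r sin θ − e = 0.732889 − 11 = -10.267111
sin φ = h / L = -10.267111 / 88 = -0.11667171
φ = arcsin(-0.11667171) = -6.700056°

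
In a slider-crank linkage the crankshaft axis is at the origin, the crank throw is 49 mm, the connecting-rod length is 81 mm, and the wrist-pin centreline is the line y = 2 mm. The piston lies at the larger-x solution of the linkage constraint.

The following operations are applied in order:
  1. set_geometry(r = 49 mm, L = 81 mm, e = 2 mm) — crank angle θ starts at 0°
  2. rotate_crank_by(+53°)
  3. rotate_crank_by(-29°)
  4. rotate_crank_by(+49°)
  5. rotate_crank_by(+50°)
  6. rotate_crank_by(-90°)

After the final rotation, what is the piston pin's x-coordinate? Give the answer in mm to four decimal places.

set_geometry: r = 49 mm, L = 81 mm, e = 2 mm; θ ← 0°
rotate_crank_by(+53°): θ ← 0° +53° = 53°
rotate_crank_by(-29°): θ ← 53° -29° = 24°
rotate_crank_by(+49°): θ ← 24° +49° = 73°
rotate_crank_by(+50°): θ ← 73° +50° = 123°
rotate_crank_by(-90°): θ ← 123° -90° = 33°
crank pin P = (r cos θ, r sin θ) = (41.094858, 26.687313)
h = r sin θ − e = 26.687313 − 2 = 24.687313
x = r cos θ + √(L² − h²) = 41.094858 + √(6561.0 − 609.4634) = 41.094858 + 77.146203 = 118.241061

118.2411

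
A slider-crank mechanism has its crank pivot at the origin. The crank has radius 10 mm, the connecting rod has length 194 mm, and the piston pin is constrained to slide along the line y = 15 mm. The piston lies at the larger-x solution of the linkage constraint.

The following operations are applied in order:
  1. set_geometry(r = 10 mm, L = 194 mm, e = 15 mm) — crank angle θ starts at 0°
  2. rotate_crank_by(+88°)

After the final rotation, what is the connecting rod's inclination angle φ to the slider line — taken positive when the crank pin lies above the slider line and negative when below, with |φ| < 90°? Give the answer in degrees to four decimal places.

-1.4787

set_geometry: r = 10 mm, L = 194 mm, e = 15 mm; θ ← 0°
rotate_crank_by(+88°): θ ← 0° +88° = 88°
crank pin P = (r cos θ, r sin θ) = (0.348995, 9.993908)
h = r sin θ − e = 9.993908 − 15 = -5.006092
sin φ = h / L = -5.006092 / 194 = -0.02580460
φ = arcsin(-0.02580460) = -1.478659°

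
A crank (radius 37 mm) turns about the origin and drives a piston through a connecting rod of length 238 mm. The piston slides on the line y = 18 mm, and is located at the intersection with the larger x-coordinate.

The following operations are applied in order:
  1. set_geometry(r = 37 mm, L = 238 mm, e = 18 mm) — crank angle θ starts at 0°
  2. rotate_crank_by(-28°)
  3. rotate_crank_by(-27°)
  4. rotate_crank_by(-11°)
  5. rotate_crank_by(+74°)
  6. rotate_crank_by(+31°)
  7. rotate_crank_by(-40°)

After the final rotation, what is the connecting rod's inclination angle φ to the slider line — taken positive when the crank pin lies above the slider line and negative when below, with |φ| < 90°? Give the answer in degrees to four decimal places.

-4.4934

set_geometry: r = 37 mm, L = 238 mm, e = 18 mm; θ ← 0°
rotate_crank_by(-28°): θ ← 0° -28° = -28°
rotate_crank_by(-27°): θ ← -28° -27° = -55°
rotate_crank_by(-11°): θ ← -55° -11° = -66°
rotate_crank_by(+74°): θ ← -66° +74° = 8°
rotate_crank_by(+31°): θ ← 8° +31° = 39°
rotate_crank_by(-40°): θ ← 39° -40° = -1°
crank pin P = (r cos θ, r sin θ) = (36.994365, -0.645739)
h = r sin θ − e = -0.645739 − 18 = -18.645739
sin φ = h / L = -18.645739 / 238 = -0.07834344
φ = arcsin(-0.07834344) = -4.493353°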